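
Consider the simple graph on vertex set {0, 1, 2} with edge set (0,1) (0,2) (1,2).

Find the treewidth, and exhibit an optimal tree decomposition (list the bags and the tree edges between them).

With just one bag of size 3, the width is 3 − 1 = 2, so tw(G) ≤ 2. Conversely, {0, 1, 2} is a clique of size 3, and the vertices of any clique must share a bag in every tree decomposition; so some bag has ≥ 3 vertices and tw(G) ≥ 2. Hence tw(G) = 2 exactly.

Treewidth 2.
Bags: B1 = {0, 1, 2}
Tree: (single bag)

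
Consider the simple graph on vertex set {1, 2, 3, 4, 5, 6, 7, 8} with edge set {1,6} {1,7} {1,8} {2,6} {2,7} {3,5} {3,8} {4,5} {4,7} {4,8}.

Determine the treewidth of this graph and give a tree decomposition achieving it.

Every bag has size at most 3, so the width is 3 − 1 = 2 and tw(G) ≤ 2. The edges 2–6–1–7–2 form a cycle, so G is not a tree and its treewidth is at least 2. Combining the bounds, tw(G) = 2.

Treewidth 2.
Bags: B1 = {2, 6, 7}  B2 = {1, 6, 7}  B3 = {1, 4, 7}  B4 = {1, 4, 8}  B5 = {4, 5, 8}  B6 = {3, 5, 8}
Tree: B1–B2, B2–B3, B3–B4, B4–B5, B5–B6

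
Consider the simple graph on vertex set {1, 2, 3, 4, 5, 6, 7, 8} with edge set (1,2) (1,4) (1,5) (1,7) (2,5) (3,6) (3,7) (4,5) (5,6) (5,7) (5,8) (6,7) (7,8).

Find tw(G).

A width-2 tree decomposition is:
Bags: B1 = {1, 5, 7}  B2 = {1, 4, 5}  B3 = {1, 2, 5}  B4 = {5, 6, 7}  B5 = {5, 7, 8}  B6 = {3, 6, 7}
Tree: B1–B2, B1–B3, B1–B4, B1–B5, B4–B6
Each bag holds 3 vertices, so the decomposition has width 2, which upper-bounds the treewidth. On the other hand G contains the 3-clique {3, 6, 7}. A clique must lie in a single bag of any decomposition, so no decomposition can have width below 2. The upper and lower bounds meet at 2, so that is the treewidth.

2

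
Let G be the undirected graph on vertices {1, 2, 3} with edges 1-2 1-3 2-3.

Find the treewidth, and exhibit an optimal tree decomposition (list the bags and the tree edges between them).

A single bag containing all 3 vertices is trivially a valid decomposition of width 2. Conversely, {1, 2, 3} is a clique of size 3, and the vertices of any clique must share a bag in every tree decomposition; so some bag has ≥ 3 vertices and tw(G) ≥ 2. Hence tw(G) = 2 exactly.

Treewidth 2.
One optimal decomposition is:
Bags: B1 = {1, 2, 3}
Tree: (single bag)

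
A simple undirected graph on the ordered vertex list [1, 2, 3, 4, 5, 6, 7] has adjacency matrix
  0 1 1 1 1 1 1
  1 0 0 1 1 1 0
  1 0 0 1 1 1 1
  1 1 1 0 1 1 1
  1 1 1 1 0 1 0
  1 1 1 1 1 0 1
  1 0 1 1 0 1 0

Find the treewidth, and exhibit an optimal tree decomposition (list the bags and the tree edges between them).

Treewidth 4.
Bags: B1 = {1, 2, 4, 5, 6}  B2 = {1, 3, 4, 5, 6}  B3 = {1, 3, 4, 6, 7}
Tree: B1–B2, B2–B3

Every bag has size at most 5, so the width is 5 − 1 = 4 and tw(G) ≤ 4. For the lower bound, the 5 vertices {1, 2, 4, 5, 6} are pairwise adjacent, and any tree decomposition puts a clique entirely inside one bag — forcing width ≥ 4. The upper and lower bounds meet at 4, so that is the treewidth.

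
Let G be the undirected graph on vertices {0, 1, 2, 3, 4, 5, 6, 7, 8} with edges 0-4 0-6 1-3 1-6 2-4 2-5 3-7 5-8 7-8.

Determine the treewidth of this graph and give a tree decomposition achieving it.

Every bag has size at most 3, so the width is 3 − 1 = 2 and tw(G) ≤ 2. The edges 7–8–5–2–4–0–6–1–3–7 form a cycle, so G is not a tree and its treewidth is at least 2. Combining the bounds, tw(G) = 2.

Treewidth 2.
Bags: B1 = {5, 7, 8}  B2 = {2, 5, 7}  B3 = {2, 4, 7}  B4 = {0, 4, 7}  B5 = {0, 6, 7}  B6 = {1, 6, 7}  B7 = {1, 3, 7}
Tree: B1–B2, B2–B3, B3–B4, B4–B5, B5–B6, B6–B7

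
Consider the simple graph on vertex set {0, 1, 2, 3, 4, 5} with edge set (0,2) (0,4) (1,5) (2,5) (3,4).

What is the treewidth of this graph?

A width-1 tree decomposition is:
Bags: B1 = {1, 5}  B2 = {2, 5}  B3 = {0, 2}  B4 = {0, 4}  B5 = {3, 4}
Tree: B1–B2, B2–B3, B3–B4, B4–B5
Every bag has size at most 2, so the width is 2 − 1 = 1 and tw(G) ≤ 1. G has an edge, so its treewidth is at least 1. Therefore the treewidth is 1.

1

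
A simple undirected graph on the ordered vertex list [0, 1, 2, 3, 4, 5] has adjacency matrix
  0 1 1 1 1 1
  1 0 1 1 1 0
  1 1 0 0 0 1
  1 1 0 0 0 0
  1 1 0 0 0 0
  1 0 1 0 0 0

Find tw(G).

2

A width-2 tree decomposition is:
Bags: B1 = {0, 1, 3}  B2 = {0, 1, 4}  B3 = {0, 1, 2}  B4 = {0, 2, 5}
Tree: B1–B2, B1–B3, B3–B4
Every bag has size at most 3, so the width is 3 − 1 = 2 and tw(G) ≤ 2. Conversely, {0, 1, 2} is a clique of size 3, and the vertices of any clique must share a bag in every tree decomposition; so some bag has ≥ 3 vertices and tw(G) ≥ 2. Therefore the treewidth is 2.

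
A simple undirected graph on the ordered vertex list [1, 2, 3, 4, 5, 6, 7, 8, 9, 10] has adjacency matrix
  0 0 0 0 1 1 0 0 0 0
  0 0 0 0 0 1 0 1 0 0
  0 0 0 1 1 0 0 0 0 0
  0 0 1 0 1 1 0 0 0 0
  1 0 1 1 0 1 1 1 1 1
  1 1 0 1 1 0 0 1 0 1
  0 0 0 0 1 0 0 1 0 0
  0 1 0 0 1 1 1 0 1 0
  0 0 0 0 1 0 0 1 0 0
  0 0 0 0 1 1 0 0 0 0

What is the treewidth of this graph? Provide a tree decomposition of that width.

Treewidth 2.
One optimal decomposition is:
Bags: B1 = {5, 6, 8}  B2 = {5, 7, 8}  B3 = {5, 8, 9}  B4 = {2, 6, 8}  B5 = {5, 6, 10}  B6 = {4, 5, 6}  B7 = {1, 5, 6}  B8 = {3, 4, 5}
Tree: B1–B2, B1–B3, B1–B4, B1–B5, B5–B6, B6–B7, B6–B8

Every bag has size at most 3, so the width is 3 − 1 = 2 and tw(G) ≤ 2. Conversely, {2, 6, 8} is a clique of size 3, and the vertices of any clique must share a bag in every tree decomposition; so some bag has ≥ 3 vertices and tw(G) ≥ 2. Therefore the treewidth is 2.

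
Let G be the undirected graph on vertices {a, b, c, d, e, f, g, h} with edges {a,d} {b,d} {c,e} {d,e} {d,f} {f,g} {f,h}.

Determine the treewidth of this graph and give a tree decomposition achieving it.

Treewidth 1.
Bags: B1 = {d, f}  B2 = {a, d}  B3 = {b, d}  B4 = {d, e}  B5 = {f, g}  B6 = {c, e}  B7 = {f, h}
Tree: B1–B2, B1–B3, B3–B4, B1–B5, B4–B6, B5–B7

The largest bag has 2 vertices, giving width 1; this decomposition certifies tw(G) ≤ 1. Since G has at least one edge (e.g. d–f), it is not an edgeless graph, so tw(G) ≥ 1. The upper and lower bounds meet at 1, so that is the treewidth.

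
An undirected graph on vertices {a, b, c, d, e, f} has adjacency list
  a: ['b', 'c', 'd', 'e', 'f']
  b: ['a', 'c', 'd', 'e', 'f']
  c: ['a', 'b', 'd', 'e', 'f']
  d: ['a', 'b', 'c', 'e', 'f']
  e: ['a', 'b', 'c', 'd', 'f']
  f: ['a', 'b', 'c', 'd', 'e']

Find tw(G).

A width-5 tree decomposition is:
Bags: B1 = {a, b, c, d, e, f}
Tree: (single bag)
With just one bag of size 6, the width is 6 − 1 = 5, so tw(G) ≤ 5. Conversely, {a, b, c, d, e, f} is a clique of size 6, and the vertices of any clique must share a bag in every tree decomposition; so some bag has ≥ 6 vertices and tw(G) ≥ 5. Therefore the treewidth is 5.

5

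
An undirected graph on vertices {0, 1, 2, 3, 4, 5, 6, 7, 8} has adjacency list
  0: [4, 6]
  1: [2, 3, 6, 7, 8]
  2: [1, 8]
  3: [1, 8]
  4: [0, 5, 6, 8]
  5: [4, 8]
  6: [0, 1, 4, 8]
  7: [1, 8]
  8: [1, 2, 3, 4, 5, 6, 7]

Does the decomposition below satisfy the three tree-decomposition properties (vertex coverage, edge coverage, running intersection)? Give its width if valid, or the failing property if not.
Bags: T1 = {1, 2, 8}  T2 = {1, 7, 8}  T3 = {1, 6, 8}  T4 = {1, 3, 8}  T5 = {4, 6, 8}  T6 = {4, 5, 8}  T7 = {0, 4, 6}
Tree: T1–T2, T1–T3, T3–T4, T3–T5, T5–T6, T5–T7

Checking the three conditions: (i) the bags cover all of {0, 1, 2, 3, 4, 5, 6, 7, 8}; (ii) for each edge, some bag contains both endpoints; (iii) the bags containing any fixed vertex form a subtree. All hold, so the decomposition is valid with width 3 − 1 = 2.

Yes; width 2.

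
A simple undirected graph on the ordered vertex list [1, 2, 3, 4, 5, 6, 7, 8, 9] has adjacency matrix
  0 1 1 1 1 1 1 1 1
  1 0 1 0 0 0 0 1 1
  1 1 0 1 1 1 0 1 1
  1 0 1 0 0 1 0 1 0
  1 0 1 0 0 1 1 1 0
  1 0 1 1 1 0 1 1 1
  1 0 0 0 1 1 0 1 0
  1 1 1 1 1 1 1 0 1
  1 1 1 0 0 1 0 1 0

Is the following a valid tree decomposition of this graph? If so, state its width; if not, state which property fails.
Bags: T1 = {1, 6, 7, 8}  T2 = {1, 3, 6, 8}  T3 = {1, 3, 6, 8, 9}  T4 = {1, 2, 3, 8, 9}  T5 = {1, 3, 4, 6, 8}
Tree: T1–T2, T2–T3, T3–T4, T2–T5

A tree decomposition must satisfy three properties: every vertex lies in some bag; for every edge, both endpoints lie together in some bag; and for every vertex, the bags containing it form a connected subtree. Here vertex 5 appears in no bag, so the decomposition is invalid.

No — vertex 5 appears in no bag.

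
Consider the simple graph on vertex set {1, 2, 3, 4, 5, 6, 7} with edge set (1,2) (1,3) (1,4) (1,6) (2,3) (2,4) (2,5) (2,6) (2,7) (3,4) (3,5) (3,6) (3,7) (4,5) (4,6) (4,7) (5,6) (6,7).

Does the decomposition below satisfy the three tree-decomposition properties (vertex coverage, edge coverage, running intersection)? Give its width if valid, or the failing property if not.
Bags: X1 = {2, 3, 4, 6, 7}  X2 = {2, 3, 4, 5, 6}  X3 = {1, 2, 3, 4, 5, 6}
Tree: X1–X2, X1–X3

A tree decomposition must satisfy three properties: every vertex lies in some bag; for every edge, both endpoints lie together in some bag; and for every vertex, the bags containing it form a connected subtree. Here bags containing vertex 5 are not connected in the tree, so the decomposition is invalid.

No — bags containing vertex 5 are not connected in the tree.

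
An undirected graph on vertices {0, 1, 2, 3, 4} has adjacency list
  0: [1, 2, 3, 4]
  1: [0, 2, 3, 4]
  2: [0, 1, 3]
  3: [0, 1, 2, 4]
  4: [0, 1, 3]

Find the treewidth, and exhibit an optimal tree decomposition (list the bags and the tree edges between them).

Treewidth 3.
One such decomposition:
Bags: B1 = {0, 1, 3, 4}  B2 = {0, 1, 2, 3}
Tree: B1–B2

Each bag holds 4 vertices, so the decomposition has width 3, which upper-bounds the treewidth. For the lower bound, the 4 vertices {0, 1, 2, 3} are pairwise adjacent, and any tree decomposition puts a clique entirely inside one bag — forcing width ≥ 3. Hence tw(G) = 3 exactly.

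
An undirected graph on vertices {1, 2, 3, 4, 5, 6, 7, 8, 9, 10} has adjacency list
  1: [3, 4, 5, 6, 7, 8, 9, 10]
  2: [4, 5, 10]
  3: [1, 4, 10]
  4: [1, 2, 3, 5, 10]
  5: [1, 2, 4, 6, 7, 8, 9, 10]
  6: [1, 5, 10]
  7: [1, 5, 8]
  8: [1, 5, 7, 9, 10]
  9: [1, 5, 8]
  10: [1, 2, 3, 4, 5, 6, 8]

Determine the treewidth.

3

A width-3 tree decomposition is:
Bags: B1 = {1, 5, 8, 10}  B2 = {1, 5, 7, 8}  B3 = {1, 4, 5, 10}  B4 = {1, 5, 8, 9}  B5 = {1, 5, 6, 10}  B6 = {1, 3, 4, 10}  B7 = {2, 4, 5, 10}
Tree: B1–B2, B1–B3, B2–B4, B3–B5, B3–B6, B3–B7
Each bag holds 4 vertices, so the decomposition has width 3, which upper-bounds the treewidth. On the other hand G contains the 4-clique {1, 3, 4, 10}. A clique must lie in a single bag of any decomposition, so no decomposition can have width below 3. Therefore the treewidth is 3.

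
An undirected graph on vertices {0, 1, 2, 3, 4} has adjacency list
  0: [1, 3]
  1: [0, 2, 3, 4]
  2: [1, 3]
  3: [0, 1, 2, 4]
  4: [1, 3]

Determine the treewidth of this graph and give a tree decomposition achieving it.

Treewidth 2.
Bags: B1 = {1, 2, 3}  B2 = {0, 1, 3}  B3 = {1, 3, 4}
Tree: B1–B2, B1–B3

Each bag holds 3 vertices, so the decomposition has width 2, which upper-bounds the treewidth. For the lower bound, the 3 vertices {0, 1, 3} are pairwise adjacent, and any tree decomposition puts a clique entirely inside one bag — forcing width ≥ 2. The upper and lower bounds meet at 2, so that is the treewidth.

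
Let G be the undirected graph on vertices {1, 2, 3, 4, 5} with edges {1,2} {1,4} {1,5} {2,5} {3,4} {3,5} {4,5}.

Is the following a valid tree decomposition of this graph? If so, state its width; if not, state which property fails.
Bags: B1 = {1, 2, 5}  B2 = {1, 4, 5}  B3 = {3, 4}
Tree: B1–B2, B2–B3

A tree decomposition must satisfy three properties: every vertex lies in some bag; for every edge, both endpoints lie together in some bag; and for every vertex, the bags containing it form a connected subtree. Here edge (5,3) lies in no bag, so the decomposition is invalid.

No — edge (5,3) lies in no bag.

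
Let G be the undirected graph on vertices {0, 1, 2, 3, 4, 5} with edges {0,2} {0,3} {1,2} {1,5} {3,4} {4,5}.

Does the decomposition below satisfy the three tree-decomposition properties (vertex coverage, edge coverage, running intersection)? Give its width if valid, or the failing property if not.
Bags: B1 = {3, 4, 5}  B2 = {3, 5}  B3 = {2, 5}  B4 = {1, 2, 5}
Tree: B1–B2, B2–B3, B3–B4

A tree decomposition must satisfy three properties: every vertex lies in some bag; for every edge, both endpoints lie together in some bag; and for every vertex, the bags containing it form a connected subtree. Here vertex 0 appears in no bag, so the decomposition is invalid.

No — vertex 0 appears in no bag.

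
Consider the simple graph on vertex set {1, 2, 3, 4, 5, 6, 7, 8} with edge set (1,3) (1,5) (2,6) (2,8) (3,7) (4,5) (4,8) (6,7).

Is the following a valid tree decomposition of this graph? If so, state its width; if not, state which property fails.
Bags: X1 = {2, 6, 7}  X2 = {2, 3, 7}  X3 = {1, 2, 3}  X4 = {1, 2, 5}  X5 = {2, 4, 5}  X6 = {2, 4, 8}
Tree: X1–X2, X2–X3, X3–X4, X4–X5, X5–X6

Vertex coverage: the bags together contain {1, 2, 3, 4, 5, 6, 7, 8}, the full vertex set. Edge coverage: each edge of G has both endpoints in at least one bag. Running intersection: for every vertex, the bags containing it form a connected subtree. All three properties hold, so this is a valid tree decomposition of width max|bag| − 1 = 2, and hence tw(G) ≤ 2.

Yes; width 2.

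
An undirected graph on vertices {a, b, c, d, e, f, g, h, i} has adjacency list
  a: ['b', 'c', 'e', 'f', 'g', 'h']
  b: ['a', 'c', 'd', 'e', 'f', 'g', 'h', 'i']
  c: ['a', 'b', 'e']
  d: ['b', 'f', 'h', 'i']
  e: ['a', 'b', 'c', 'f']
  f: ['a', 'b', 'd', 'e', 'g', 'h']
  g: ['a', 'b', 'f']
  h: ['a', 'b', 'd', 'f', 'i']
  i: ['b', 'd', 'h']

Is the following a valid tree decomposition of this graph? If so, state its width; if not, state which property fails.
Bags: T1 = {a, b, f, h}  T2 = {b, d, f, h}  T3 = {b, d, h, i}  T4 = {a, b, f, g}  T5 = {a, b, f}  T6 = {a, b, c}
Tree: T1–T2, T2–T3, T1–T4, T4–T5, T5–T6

A tree decomposition must satisfy three properties: every vertex lies in some bag; for every edge, both endpoints lie together in some bag; and for every vertex, the bags containing it form a connected subtree. Here vertex e appears in no bag, so the decomposition is invalid.

No — vertex e appears in no bag.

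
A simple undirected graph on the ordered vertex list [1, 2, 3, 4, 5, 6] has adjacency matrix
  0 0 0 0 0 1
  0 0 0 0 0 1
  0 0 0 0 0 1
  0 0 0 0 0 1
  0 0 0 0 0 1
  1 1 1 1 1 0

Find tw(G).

1

A width-1 tree decomposition is:
Bags: B1 = {1, 6}  B2 = {4, 6}  B3 = {2, 6}  B4 = {5, 6}  B5 = {3, 6}
Tree: B1–B2, B1–B3, B2–B4, B3–B5
Each bag holds 2 vertices, so the decomposition has width 1, which upper-bounds the treewidth. Any graph with an edge has treewidth ≥ 1, and G has the edge 6–1. Hence tw(G) = 1 exactly.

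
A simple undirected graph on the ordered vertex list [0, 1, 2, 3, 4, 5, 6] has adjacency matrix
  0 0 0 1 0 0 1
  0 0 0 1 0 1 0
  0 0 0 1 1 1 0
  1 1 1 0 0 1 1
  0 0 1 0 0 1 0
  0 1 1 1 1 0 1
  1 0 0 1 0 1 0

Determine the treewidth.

2

A width-2 tree decomposition is:
Bags: B1 = {3, 5, 6}  B2 = {0, 3, 6}  B3 = {1, 3, 5}  B4 = {2, 3, 5}  B5 = {2, 4, 5}
Tree: B1–B2, B1–B3, B3–B4, B4–B5
Each bag holds 3 vertices, so the decomposition has width 2, which upper-bounds the treewidth. For the lower bound, the 3 vertices {0, 3, 6} are pairwise adjacent, and any tree decomposition puts a clique entirely inside one bag — forcing width ≥ 2. The upper and lower bounds meet at 2, so that is the treewidth.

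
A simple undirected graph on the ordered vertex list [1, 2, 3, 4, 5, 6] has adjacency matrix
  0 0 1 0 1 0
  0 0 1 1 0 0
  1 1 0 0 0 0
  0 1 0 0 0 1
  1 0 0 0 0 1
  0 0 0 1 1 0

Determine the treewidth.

2

A width-2 tree decomposition is:
Bags: B1 = {2, 3, 4}  B2 = {3, 4, 6}  B3 = {3, 5, 6}  B4 = {1, 3, 5}
Tree: B1–B2, B2–B3, B3–B4
Each bag holds 3 vertices, so the decomposition has width 2, which upper-bounds the treewidth. For the lower bound, G contains the cycle 3–2–4–6–5–1–3, so G is not a forest; only forests have treewidth ≤ 1, hence tw(G) ≥ 2. Combining the bounds, tw(G) = 2.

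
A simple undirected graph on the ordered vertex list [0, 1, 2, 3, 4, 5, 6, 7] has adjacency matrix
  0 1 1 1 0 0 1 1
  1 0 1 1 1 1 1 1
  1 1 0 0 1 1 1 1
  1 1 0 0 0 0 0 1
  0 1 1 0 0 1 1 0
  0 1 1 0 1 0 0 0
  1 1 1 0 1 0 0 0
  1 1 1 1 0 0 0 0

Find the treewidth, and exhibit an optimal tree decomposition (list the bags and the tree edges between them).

The largest bag has 4 vertices, giving width 3; this decomposition certifies tw(G) ≤ 3. On the other hand G contains the 4-clique {0, 1, 2, 6}. A clique must lie in a single bag of any decomposition, so no decomposition can have width below 3. Therefore the treewidth is 3.

Treewidth 3.
One such decomposition:
Bags: B1 = {1, 2, 4, 6}  B2 = {0, 1, 2, 6}  B3 = {1, 2, 4, 5}  B4 = {0, 1, 2, 7}  B5 = {0, 1, 3, 7}
Tree: B1–B2, B1–B3, B2–B4, B4–B5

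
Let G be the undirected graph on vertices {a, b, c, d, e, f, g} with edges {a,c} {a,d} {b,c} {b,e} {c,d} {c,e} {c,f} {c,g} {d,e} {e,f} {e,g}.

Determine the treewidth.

2

A width-2 tree decomposition is:
Bags: B1 = {c, d, e}  B2 = {a, c, d}  B3 = {c, e, g}  B4 = {c, e, f}  B5 = {b, c, e}
Tree: B1–B2, B1–B3, B3–B4, B1–B5
Each bag holds 3 vertices, so the decomposition has width 2, which upper-bounds the treewidth. On the other hand G contains the 3-clique {c, d, e}. A clique must lie in a single bag of any decomposition, so no decomposition can have width below 2. The upper and lower bounds meet at 2, so that is the treewidth.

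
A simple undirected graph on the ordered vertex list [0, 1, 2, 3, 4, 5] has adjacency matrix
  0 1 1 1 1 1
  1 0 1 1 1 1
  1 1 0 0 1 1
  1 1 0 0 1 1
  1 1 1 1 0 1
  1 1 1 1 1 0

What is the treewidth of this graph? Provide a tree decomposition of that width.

Each bag holds 5 vertices, so the decomposition has width 4, which upper-bounds the treewidth. For the lower bound, the 5 vertices {0, 1, 2, 4, 5} are pairwise adjacent, and any tree decomposition puts a clique entirely inside one bag — forcing width ≥ 4. Therefore the treewidth is 4.

Treewidth 4.
Bags: B1 = {0, 1, 3, 4, 5}  B2 = {0, 1, 2, 4, 5}
Tree: B1–B2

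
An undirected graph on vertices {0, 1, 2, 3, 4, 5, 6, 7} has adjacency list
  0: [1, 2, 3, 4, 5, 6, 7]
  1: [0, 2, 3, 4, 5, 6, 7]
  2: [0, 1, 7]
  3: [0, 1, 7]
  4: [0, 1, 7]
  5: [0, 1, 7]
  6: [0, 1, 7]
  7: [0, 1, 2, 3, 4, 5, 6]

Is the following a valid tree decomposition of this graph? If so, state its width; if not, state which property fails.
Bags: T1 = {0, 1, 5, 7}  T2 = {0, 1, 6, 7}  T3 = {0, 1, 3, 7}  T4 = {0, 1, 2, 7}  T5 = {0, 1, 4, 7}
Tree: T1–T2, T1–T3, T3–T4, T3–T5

Yes; width 3.

Checking the three conditions: (i) the bags cover all of {0, 1, 2, 3, 4, 5, 6, 7}; (ii) for each edge, some bag contains both endpoints; (iii) the bags containing any fixed vertex form a subtree. All hold, so the decomposition is valid with width 4 − 1 = 3.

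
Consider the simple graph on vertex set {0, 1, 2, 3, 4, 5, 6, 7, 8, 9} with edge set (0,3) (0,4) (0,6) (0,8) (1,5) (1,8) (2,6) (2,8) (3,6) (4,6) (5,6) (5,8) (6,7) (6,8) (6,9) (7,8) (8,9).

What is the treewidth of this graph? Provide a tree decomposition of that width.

Every bag has size at most 3, so the width is 3 − 1 = 2 and tw(G) ≤ 2. For the lower bound, the 3 vertices {1, 5, 8} are pairwise adjacent, and any tree decomposition puts a clique entirely inside one bag — forcing width ≥ 2. Hence tw(G) = 2 exactly.

Treewidth 2.
One optimal decomposition is:
Bags: B1 = {0, 6, 8}  B2 = {0, 4, 6}  B3 = {6, 7, 8}  B4 = {5, 6, 8}  B5 = {6, 8, 9}  B6 = {1, 5, 8}  B7 = {2, 6, 8}  B8 = {0, 3, 6}
Tree: B1–B2, B1–B3, B3–B4, B4–B5, B4–B6, B5–B7, B1–B8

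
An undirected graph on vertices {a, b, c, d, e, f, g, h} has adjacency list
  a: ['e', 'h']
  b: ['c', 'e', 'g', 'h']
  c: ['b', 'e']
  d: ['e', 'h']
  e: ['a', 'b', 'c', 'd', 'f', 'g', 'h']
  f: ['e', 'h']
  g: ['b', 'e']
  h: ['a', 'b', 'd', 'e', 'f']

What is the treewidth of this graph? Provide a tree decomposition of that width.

Treewidth 2.
Bags: B1 = {d, e, h}  B2 = {b, e, h}  B3 = {e, f, h}  B4 = {a, e, h}  B5 = {b, c, e}  B6 = {b, e, g}
Tree: B1–B2, B2–B3, B1–B4, B2–B5, B2–B6

Every bag has size at most 3, so the width is 3 − 1 = 2 and tw(G) ≤ 2. Conversely, {b, e, g} is a clique of size 3, and the vertices of any clique must share a bag in every tree decomposition; so some bag has ≥ 3 vertices and tw(G) ≥ 2. Combining the bounds, tw(G) = 2.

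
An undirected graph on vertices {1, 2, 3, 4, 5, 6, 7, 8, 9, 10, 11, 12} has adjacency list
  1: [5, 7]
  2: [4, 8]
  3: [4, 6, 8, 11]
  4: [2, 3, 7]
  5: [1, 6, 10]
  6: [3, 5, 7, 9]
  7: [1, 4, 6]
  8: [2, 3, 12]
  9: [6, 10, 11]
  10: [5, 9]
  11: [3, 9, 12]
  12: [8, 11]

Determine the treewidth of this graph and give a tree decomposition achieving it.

Each bag holds 4 vertices, so the decomposition has width 3, which upper-bounds the treewidth. For the lower bound: the 4 vertex sets {1,5,10}, {7}, {6}, {3,4,9,11} are disjoint, each induces a connected subgraph, and every pair is joined by at least one edge of G. Contracting each set to a single vertex therefore yields K_{4} as a minor, and since treewidth is minor-monotone, tw(G) ≥ tw(K_{4}) = 3. Hence tw(G) = 3 exactly.

Treewidth 3.
One such decomposition:
Bags: B1 = {1, 5, 7, 10}  B2 = {5, 6, 7, 10}  B3 = {6, 7, 9, 10}  B4 = {4, 6, 7, 9}  B5 = {3, 4, 6, 9}  B6 = {3, 4, 9, 11}  B7 = {2, 3, 4, 11}  B8 = {2, 3, 8, 11}  B9 = {2, 8, 11, 12}
Tree: B1–B2, B2–B3, B3–B4, B4–B5, B5–B6, B6–B7, B7–B8, B8–B9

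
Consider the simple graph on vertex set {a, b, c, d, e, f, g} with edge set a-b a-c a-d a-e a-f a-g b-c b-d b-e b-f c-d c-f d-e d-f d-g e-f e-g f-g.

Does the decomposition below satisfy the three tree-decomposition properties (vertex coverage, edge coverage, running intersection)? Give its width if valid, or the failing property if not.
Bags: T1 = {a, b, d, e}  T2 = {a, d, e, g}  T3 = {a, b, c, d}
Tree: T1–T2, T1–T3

A tree decomposition must satisfy three properties: every vertex lies in some bag; for every edge, both endpoints lie together in some bag; and for every vertex, the bags containing it form a connected subtree. Here vertex f appears in no bag, so the decomposition is invalid.

No — vertex f appears in no bag.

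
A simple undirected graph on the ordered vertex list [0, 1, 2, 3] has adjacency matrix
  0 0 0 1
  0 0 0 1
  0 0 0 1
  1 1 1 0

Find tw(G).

A width-1 tree decomposition is:
Bags: B1 = {2, 3}  B2 = {0, 3}  B3 = {1, 3}
Tree: B1–B2, B1–B3
Each bag holds 2 vertices, so the decomposition has width 1, which upper-bounds the treewidth. Since G has at least one edge (e.g. 3–2), it is not an edgeless graph, so tw(G) ≥ 1. Hence tw(G) = 1 exactly.

1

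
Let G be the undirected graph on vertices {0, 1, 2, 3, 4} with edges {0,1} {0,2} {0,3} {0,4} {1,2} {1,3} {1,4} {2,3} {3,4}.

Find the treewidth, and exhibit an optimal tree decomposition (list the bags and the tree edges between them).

The largest bag has 4 vertices, giving width 3; this decomposition certifies tw(G) ≤ 3. Conversely, {0, 1, 2, 3} is a clique of size 4, and the vertices of any clique must share a bag in every tree decomposition; so some bag has ≥ 4 vertices and tw(G) ≥ 3. Hence tw(G) = 3 exactly.

Treewidth 3.
Bags: B1 = {0, 1, 3, 4}  B2 = {0, 1, 2, 3}
Tree: B1–B2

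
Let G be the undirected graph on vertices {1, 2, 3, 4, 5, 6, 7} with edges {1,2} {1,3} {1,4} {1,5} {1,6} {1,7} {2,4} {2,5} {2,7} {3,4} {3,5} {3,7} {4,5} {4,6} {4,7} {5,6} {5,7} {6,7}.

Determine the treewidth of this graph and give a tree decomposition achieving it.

Treewidth 4.
One optimal decomposition is:
Bags: B1 = {1, 2, 4, 5, 7}  B2 = {1, 4, 5, 6, 7}  B3 = {1, 3, 4, 5, 7}
Tree: B1–B2, B1–B3

Every bag has size at most 5, so the width is 5 − 1 = 4 and tw(G) ≤ 4. Conversely, {1, 2, 4, 5, 7} is a clique of size 5, and the vertices of any clique must share a bag in every tree decomposition; so some bag has ≥ 5 vertices and tw(G) ≥ 4. Combining the bounds, tw(G) = 4.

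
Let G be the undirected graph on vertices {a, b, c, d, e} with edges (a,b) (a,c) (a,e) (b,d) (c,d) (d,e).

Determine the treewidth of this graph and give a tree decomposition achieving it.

Treewidth 2.
One optimal decomposition is:
Bags: B1 = {a, b, d}  B2 = {a, c, d}  B3 = {a, d, e}
Tree: B1–B2, B2–B3

The largest bag has 3 vertices, giving width 2; this decomposition certifies tw(G) ≤ 2. For the lower bound, G contains the cycle d–b–a–c–d, so G is not a forest; only forests have treewidth ≤ 1, hence tw(G) ≥ 2. Combining the bounds, tw(G) = 2.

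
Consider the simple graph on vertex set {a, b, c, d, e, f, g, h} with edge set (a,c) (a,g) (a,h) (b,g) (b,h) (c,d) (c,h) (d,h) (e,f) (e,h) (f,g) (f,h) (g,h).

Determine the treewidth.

2

A width-2 tree decomposition is:
Bags: B1 = {f, g, h}  B2 = {a, g, h}  B3 = {e, f, h}  B4 = {a, c, h}  B5 = {c, d, h}  B6 = {b, g, h}
Tree: B1–B2, B1–B3, B2–B4, B4–B5, B1–B6
Each bag holds 3 vertices, so the decomposition has width 2, which upper-bounds the treewidth. Conversely, {c, d, h} is a clique of size 3, and the vertices of any clique must share a bag in every tree decomposition; so some bag has ≥ 3 vertices and tw(G) ≥ 2. Hence tw(G) = 2 exactly.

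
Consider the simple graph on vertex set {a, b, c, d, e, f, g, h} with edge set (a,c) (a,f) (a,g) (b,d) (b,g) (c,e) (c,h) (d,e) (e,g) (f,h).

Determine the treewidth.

2

A width-2 tree decomposition is:
Bags: B1 = {b, d, g}  B2 = {d, e, g}  B3 = {a, e, g}  B4 = {a, c, e}  B5 = {a, c, f}  B6 = {c, f, h}
Tree: B1–B2, B2–B3, B3–B4, B4–B5, B5–B6
The largest bag has 3 vertices, giving width 2; this decomposition certifies tw(G) ≤ 2. The edges b–d–e–g–b form a cycle, so G is not a tree and its treewidth is at least 2. Combining the bounds, tw(G) = 2.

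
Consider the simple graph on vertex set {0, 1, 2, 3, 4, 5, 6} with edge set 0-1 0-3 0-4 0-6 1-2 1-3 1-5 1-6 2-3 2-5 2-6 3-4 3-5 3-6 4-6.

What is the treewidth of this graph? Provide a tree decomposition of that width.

Every bag has size at most 4, so the width is 4 − 1 = 3 and tw(G) ≤ 3. On the other hand G contains the 4-clique {0, 1, 3, 6}. A clique must lie in a single bag of any decomposition, so no decomposition can have width below 3. Therefore the treewidth is 3.

Treewidth 3.
One such decomposition:
Bags: B1 = {1, 2, 3, 6}  B2 = {0, 1, 3, 6}  B3 = {0, 3, 4, 6}  B4 = {1, 2, 3, 5}
Tree: B1–B2, B2–B3, B1–B4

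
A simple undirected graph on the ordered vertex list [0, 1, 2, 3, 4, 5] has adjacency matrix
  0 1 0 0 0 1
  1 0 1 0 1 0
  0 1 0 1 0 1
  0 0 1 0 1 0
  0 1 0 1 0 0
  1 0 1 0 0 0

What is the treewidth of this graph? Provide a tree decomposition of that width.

Treewidth 2.
One such decomposition:
Bags: B1 = {2, 3, 4}  B2 = {1, 2, 4}  B3 = {1, 2, 5}  B4 = {0, 1, 5}
Tree: B1–B2, B2–B3, B3–B4

Every bag has size at most 3, so the width is 3 − 1 = 2 and tw(G) ≤ 2. Since 3–4–1–2–3 is a cycle in G, G is not acyclic. Forests are exactly the graphs of treewidth ≤ 1, so tw(G) ≥ 2. Hence tw(G) = 2 exactly.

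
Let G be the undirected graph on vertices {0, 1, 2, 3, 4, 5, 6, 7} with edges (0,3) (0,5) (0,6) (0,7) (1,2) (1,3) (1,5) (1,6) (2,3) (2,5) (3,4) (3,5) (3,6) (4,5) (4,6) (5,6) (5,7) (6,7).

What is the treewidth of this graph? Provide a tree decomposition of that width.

The largest bag has 4 vertices, giving width 3; this decomposition certifies tw(G) ≤ 3. For the lower bound, the 4 vertices {1, 2, 3, 5} are pairwise adjacent, and any tree decomposition puts a clique entirely inside one bag — forcing width ≥ 3. Therefore the treewidth is 3.

Treewidth 3.
Bags: B1 = {0, 5, 6, 7}  B2 = {0, 3, 5, 6}  B3 = {1, 3, 5, 6}  B4 = {3, 4, 5, 6}  B5 = {1, 2, 3, 5}
Tree: B1–B2, B2–B3, B3–B4, B3–B5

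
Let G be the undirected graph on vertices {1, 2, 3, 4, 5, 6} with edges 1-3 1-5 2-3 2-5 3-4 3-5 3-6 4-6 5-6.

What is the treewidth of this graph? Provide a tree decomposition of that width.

Every bag has size at most 3, so the width is 3 − 1 = 2 and tw(G) ≤ 2. On the other hand G contains the 3-clique {3, 4, 6}. A clique must lie in a single bag of any decomposition, so no decomposition can have width below 2. Hence tw(G) = 2 exactly.

Treewidth 2.
One such decomposition:
Bags: B1 = {3, 4, 6}  B2 = {3, 5, 6}  B3 = {1, 3, 5}  B4 = {2, 3, 5}
Tree: B1–B2, B2–B3, B2–B4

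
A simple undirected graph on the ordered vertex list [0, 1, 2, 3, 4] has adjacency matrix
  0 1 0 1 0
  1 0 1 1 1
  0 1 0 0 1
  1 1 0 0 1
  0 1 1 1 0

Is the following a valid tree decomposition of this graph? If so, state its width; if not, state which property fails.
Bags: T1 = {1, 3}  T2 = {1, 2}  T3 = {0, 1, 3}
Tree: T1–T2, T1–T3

No — vertex 4 appears in no bag.

A tree decomposition must satisfy three properties: every vertex lies in some bag; for every edge, both endpoints lie together in some bag; and for every vertex, the bags containing it form a connected subtree. Here vertex 4 appears in no bag, so the decomposition is invalid.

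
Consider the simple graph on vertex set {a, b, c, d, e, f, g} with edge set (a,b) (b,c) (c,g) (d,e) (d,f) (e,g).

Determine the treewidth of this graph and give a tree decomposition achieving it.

Each bag holds 2 vertices, so the decomposition has width 1, which upper-bounds the treewidth. Since G has at least one edge (e.g. f–d), it is not an edgeless graph, so tw(G) ≥ 1. Combining the bounds, tw(G) = 1.

Treewidth 1.
One such decomposition:
Bags: B1 = {d, f}  B2 = {d, e}  B3 = {e, g}  B4 = {c, g}  B5 = {b, c}  B6 = {a, b}
Tree: B1–B2, B2–B3, B3–B4, B4–B5, B5–B6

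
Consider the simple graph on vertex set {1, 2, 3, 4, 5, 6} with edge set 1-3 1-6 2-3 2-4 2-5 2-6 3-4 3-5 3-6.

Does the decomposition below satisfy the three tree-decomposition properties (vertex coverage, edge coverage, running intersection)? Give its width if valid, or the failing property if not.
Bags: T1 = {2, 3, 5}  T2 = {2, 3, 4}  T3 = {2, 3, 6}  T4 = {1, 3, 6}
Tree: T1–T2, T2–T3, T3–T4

Yes; width 2.

Every vertex of G appears in some bag (union = {1, 2, 3, 4, 5, 6}); every edge is covered by a bag; and for each vertex v the set of bags containing v is connected in the bag tree. The decomposition is therefore valid. The largest bag has 3 vertices, so the width is 2.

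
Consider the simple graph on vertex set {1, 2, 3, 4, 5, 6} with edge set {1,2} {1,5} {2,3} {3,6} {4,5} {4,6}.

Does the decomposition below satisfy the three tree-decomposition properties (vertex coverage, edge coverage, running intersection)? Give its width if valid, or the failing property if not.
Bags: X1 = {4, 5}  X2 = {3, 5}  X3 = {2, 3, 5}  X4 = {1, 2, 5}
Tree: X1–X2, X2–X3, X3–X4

No — vertex 6 appears in no bag.

A tree decomposition must satisfy three properties: every vertex lies in some bag; for every edge, both endpoints lie together in some bag; and for every vertex, the bags containing it form a connected subtree. Here vertex 6 appears in no bag, so the decomposition is invalid.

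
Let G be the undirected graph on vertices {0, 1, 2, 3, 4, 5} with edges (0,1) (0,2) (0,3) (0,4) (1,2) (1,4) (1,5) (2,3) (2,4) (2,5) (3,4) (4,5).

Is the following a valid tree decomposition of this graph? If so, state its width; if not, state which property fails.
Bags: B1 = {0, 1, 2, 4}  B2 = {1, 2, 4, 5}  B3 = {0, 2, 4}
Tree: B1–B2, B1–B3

A tree decomposition must satisfy three properties: every vertex lies in some bag; for every edge, both endpoints lie together in some bag; and for every vertex, the bags containing it form a connected subtree. Here vertex 3 appears in no bag, so the decomposition is invalid.

No — vertex 3 appears in no bag.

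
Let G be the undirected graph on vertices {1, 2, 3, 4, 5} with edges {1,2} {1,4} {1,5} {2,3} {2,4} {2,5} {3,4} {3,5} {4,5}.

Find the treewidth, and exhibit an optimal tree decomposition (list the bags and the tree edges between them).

Every bag has size at most 4, so the width is 4 − 1 = 3 and tw(G) ≤ 3. For the lower bound, the 4 vertices {1, 2, 4, 5} are pairwise adjacent, and any tree decomposition puts a clique entirely inside one bag — forcing width ≥ 3. Therefore the treewidth is 3.

Treewidth 3.
One such decomposition:
Bags: B1 = {1, 2, 4, 5}  B2 = {2, 3, 4, 5}
Tree: B1–B2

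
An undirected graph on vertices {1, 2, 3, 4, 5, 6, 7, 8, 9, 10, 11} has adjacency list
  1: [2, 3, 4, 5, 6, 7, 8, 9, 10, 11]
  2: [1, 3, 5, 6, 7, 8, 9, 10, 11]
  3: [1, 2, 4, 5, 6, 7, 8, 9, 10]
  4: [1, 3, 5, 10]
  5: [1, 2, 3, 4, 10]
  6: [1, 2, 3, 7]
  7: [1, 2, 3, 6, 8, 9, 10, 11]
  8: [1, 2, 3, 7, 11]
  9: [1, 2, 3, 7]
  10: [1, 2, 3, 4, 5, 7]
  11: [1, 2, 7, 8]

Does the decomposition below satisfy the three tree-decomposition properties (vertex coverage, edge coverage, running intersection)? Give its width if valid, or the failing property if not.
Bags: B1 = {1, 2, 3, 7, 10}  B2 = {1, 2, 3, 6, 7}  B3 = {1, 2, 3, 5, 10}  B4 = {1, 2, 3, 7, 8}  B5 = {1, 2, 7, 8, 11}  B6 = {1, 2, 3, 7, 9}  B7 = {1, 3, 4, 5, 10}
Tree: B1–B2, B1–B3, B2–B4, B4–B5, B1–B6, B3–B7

Checking the three conditions: (i) the bags cover all of {1, 2, 3, 4, 5, 6, 7, 8, 9, 10, 11}; (ii) for each edge, some bag contains both endpoints; (iii) the bags containing any fixed vertex form a subtree. All hold, so the decomposition is valid with width 5 − 1 = 4.

Yes; width 4.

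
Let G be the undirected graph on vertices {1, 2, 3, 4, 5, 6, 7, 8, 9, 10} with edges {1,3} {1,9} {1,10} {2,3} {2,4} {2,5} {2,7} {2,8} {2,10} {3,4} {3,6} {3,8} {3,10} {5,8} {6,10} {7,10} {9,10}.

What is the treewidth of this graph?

2

A width-2 tree decomposition is:
Bags: B1 = {2, 3, 10}  B2 = {3, 6, 10}  B3 = {2, 3, 8}  B4 = {1, 3, 10}  B5 = {2, 7, 10}  B6 = {1, 9, 10}  B7 = {2, 3, 4}  B8 = {2, 5, 8}
Tree: B1–B2, B1–B3, B2–B4, B1–B5, B4–B6, B1–B7, B3–B8
Every bag has size at most 3, so the width is 3 − 1 = 2 and tw(G) ≤ 2. For the lower bound, the 3 vertices {1, 9, 10} are pairwise adjacent, and any tree decomposition puts a clique entirely inside one bag — forcing width ≥ 2. The upper and lower bounds meet at 2, so that is the treewidth.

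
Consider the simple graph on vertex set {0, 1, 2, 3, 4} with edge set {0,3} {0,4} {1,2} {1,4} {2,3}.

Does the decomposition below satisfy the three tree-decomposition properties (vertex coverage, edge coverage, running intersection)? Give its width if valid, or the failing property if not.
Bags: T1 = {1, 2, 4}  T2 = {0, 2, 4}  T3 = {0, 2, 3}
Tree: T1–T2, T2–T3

Yes; width 2.

Vertex coverage: the bags together contain {0, 1, 2, 3, 4}, the full vertex set. Edge coverage: each edge of G has both endpoints in at least one bag. Running intersection: for every vertex, the bags containing it form a connected subtree. All three properties hold, so this is a valid tree decomposition of width max|bag| − 1 = 2, and hence tw(G) ≤ 2.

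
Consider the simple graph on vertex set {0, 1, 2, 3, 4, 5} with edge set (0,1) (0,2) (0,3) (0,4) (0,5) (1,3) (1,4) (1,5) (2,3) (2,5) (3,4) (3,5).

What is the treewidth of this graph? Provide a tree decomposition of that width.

Every bag has size at most 4, so the width is 4 − 1 = 3 and tw(G) ≤ 3. On the other hand G contains the 4-clique {0, 1, 3, 4}. A clique must lie in a single bag of any decomposition, so no decomposition can have width below 3. Combining the bounds, tw(G) = 3.

Treewidth 3.
One optimal decomposition is:
Bags: B1 = {0, 1, 3, 4}  B2 = {0, 1, 3, 5}  B3 = {0, 2, 3, 5}
Tree: B1–B2, B2–B3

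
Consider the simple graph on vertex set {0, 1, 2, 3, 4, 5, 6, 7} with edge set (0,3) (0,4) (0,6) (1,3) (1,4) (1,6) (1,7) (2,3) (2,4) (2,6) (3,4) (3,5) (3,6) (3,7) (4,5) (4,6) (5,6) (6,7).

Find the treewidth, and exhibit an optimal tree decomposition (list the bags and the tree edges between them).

Treewidth 3.
Bags: B1 = {1, 3, 4, 6}  B2 = {3, 4, 5, 6}  B3 = {1, 3, 6, 7}  B4 = {0, 3, 4, 6}  B5 = {2, 3, 4, 6}
Tree: B1–B2, B1–B3, B2–B4, B2–B5

Each bag holds 4 vertices, so the decomposition has width 3, which upper-bounds the treewidth. Conversely, {0, 3, 4, 6} is a clique of size 4, and the vertices of any clique must share a bag in every tree decomposition; so some bag has ≥ 4 vertices and tw(G) ≥ 3. Hence tw(G) = 3 exactly.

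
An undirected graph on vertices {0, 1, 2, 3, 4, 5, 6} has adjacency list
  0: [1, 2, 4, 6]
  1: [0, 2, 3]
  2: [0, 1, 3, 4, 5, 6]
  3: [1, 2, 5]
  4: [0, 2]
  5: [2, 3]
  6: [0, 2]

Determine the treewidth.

2

A width-2 tree decomposition is:
Bags: B1 = {0, 2, 4}  B2 = {0, 1, 2}  B3 = {1, 2, 3}  B4 = {2, 3, 5}  B5 = {0, 2, 6}
Tree: B1–B2, B2–B3, B3–B4, B2–B5
Every bag has size at most 3, so the width is 3 − 1 = 2 and tw(G) ≤ 2. For the lower bound, the 3 vertices {0, 1, 2} are pairwise adjacent, and any tree decomposition puts a clique entirely inside one bag — forcing width ≥ 2. The upper and lower bounds meet at 2, so that is the treewidth.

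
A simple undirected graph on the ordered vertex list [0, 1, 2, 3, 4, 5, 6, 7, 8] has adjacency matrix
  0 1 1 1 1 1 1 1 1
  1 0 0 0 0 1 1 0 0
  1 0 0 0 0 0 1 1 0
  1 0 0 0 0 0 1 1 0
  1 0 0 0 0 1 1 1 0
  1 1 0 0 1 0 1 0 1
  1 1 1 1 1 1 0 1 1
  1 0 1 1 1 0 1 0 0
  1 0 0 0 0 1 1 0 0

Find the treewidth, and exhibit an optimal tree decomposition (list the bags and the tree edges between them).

Every bag has size at most 4, so the width is 4 − 1 = 3 and tw(G) ≤ 3. Conversely, {0, 2, 6, 7} is a clique of size 4, and the vertices of any clique must share a bag in every tree decomposition; so some bag has ≥ 4 vertices and tw(G) ≥ 3. Therefore the treewidth is 3.

Treewidth 3.
One optimal decomposition is:
Bags: B1 = {0, 4, 6, 7}  B2 = {0, 4, 5, 6}  B3 = {0, 1, 5, 6}  B4 = {0, 3, 6, 7}  B5 = {0, 5, 6, 8}  B6 = {0, 2, 6, 7}
Tree: B1–B2, B2–B3, B1–B4, B2–B5, B4–B6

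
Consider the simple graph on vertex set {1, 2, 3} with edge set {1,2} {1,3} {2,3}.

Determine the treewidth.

A width-2 tree decomposition is:
Bags: B1 = {1, 2, 3}
Tree: (single bag)
A single bag containing all 3 vertices is trivially a valid decomposition of width 2. On the other hand G contains the 3-clique {1, 2, 3}. A clique must lie in a single bag of any decomposition, so no decomposition can have width below 2. The upper and lower bounds meet at 2, so that is the treewidth.

2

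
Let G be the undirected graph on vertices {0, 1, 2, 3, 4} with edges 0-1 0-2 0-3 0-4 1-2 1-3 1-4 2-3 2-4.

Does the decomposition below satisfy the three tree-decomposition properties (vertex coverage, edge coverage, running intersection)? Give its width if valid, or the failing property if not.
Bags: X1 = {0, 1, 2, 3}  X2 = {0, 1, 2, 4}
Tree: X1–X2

Yes; width 3.

Vertex coverage: the bags together contain {0, 1, 2, 3, 4}, the full vertex set. Edge coverage: each edge of G has both endpoints in at least one bag. Running intersection: for every vertex, the bags containing it form a connected subtree. All three properties hold, so this is a valid tree decomposition of width max|bag| − 1 = 3, and hence tw(G) ≤ 3.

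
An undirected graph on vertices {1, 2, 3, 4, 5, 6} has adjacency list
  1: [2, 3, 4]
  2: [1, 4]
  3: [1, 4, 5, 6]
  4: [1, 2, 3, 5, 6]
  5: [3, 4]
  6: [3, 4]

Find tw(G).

A width-2 tree decomposition is:
Bags: B1 = {1, 3, 4}  B2 = {3, 4, 5}  B3 = {1, 2, 4}  B4 = {3, 4, 6}
Tree: B1–B2, B1–B3, B2–B4
The largest bag has 3 vertices, giving width 2; this decomposition certifies tw(G) ≤ 2. For the lower bound, the 3 vertices {1, 2, 4} are pairwise adjacent, and any tree decomposition puts a clique entirely inside one bag — forcing width ≥ 2. Combining the bounds, tw(G) = 2.

2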